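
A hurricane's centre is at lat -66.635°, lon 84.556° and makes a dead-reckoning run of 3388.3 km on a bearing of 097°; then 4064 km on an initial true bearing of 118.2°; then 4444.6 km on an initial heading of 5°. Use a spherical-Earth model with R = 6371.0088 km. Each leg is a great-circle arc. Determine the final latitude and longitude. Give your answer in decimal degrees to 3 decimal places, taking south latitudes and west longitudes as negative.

latitude -15.006°, longitude -145.783°

Apply the spherical direct solution leg by leg, carrying full precision between legs.
Leg 1: from (-66.635°, 84.556°), δ = 3388.3/6371.0088 = 0.531831 rad, θ = 97° → φ = -54.658°, λ = 145.030°.
Leg 2: from (-54.658°, 145.030°), δ = 4064/6371.0088 = 0.637890 rad, θ = 118.2° → φ = -54.894°, λ = -149.107°.
Leg 3: from (-54.894°, -149.107°), δ = 4444.6/6371.0088 = 0.697629 rad, θ = 5° → φ = -15.006°, λ = -145.783°.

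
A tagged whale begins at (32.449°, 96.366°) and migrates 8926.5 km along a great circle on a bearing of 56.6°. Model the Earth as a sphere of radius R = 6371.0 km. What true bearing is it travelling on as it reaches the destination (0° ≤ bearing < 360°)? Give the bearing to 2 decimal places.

final bearing 122.59°

Central angle δ = d/R = 1.401114 rad.
With φ₁ = 32.449° = 0.566342 rad and θ = 56.6° = 0.987856 rad:
sin φ₂ = sin φ₁ cos δ + cos φ₁ sin δ cos θ = (0.536549)(0.168869) + (0.843869)(0.985639)(0.550481) = 0.548469
φ₂ = asin(0.548469) = 0.580532 rad = 33.262°.
For the longitude increment, Δλ = atan2( sin θ sin δ cos φ₁, cos δ − sin φ₁ sin φ₂ ) = atan2(0.694385, -0.125411) = 100.238°.
λ₂ = 96.366° + 100.238° = 196.604°, normalized to (−180°, 180°] → -163.396°.
The forward bearing on arrival equals the back-azimuth from the destination plus 180°.
Back-azimuth from P₂ (33.26°, -163.40°) to P₁ (32.45°, 96.37°), with Δλ' = λ₁ − λ₂ = 259.76°: atan2( sin Δλ' cos φ₁ , cos φ₂ sin φ₁ − sin φ₂ cos φ₁ cos Δλ' ) = 302.59°.
Final bearing = (302.59° + 180°) mod 360° = 122.59°.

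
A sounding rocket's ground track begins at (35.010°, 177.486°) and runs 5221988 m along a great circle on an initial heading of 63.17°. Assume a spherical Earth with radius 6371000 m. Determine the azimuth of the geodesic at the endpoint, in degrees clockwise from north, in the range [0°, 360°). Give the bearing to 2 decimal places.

final bearing 102.87°

δ = 5221988/6371000 = 0.819650 rad (46.9625°).
Start latitude φ₁ = 0.611040 rad; initial bearing θ = 1.102524 rad.
Applying the spherical law of cosines for sides, sin φ₂ = sin φ₁ cos δ + cos φ₁ sin δ cos θ = 0.661748, so φ₂ = 41.433°.
Δλ = atan2( sin θ sin δ cos φ₁ , cos δ − sin φ₁ sin φ₂ ) = atan2(0.534206, 0.302819) = 1.055101 rad = 60.453°.
λ₂ = 177.486° + 60.453° = 237.939°, normalized to (−180°, 180°] → -122.061°.
The forward bearing on arrival equals the back-azimuth from the destination plus 180°.
Back-azimuth from P₂ (41.43°, -122.06°) to P₁ (35.01°, 177.49°), with Δλ' = λ₁ − λ₂ = 299.55°: atan2( sin Δλ' cos φ₁ , cos φ₂ sin φ₁ − sin φ₂ cos φ₁ cos Δλ' ) = 282.87°.
Final bearing = (282.87° + 180°) mod 360° = 102.87°.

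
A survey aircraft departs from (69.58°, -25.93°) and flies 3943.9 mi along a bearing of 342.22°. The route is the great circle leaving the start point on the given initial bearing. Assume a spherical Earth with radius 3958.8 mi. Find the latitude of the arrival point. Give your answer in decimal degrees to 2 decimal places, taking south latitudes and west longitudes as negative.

Angular distance δ = d/R = 3943.9 / 3958.8 = 0.996236 rad.
Start latitude φ₁ = 1.214400 rad; initial bearing θ = 5.972866 rad.
sin φ₂ = sin φ₁ cos δ + cos φ₁ sin δ cos θ = (0.937160)(0.543466) + (0.348899)(0.839431)(0.952236) = 0.788202
φ₂ = asin(0.788202) = 0.907882 rad = 52.02°.
Then Δλ = atan2(-0.089434, -0.195206) = -2.711982 rad, from sin θ sin δ cos φ₁ over cos δ − sin φ₁ sin φ₂.
λ₂ = -25.93° + -155.39° = -181.32°, normalized to (−180°, 180°] → 178.68°.

latitude 52.02°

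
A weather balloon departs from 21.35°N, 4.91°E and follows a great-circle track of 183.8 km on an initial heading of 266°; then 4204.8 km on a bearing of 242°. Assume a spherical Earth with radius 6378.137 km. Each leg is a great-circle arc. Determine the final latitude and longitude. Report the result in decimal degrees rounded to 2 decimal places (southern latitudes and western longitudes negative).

latitude 1.04°, longitude -29.60°

Apply the spherical direct solution leg by leg, carrying full precision between legs.
Leg 1: from (21.35°, 4.91°), δ = 183.8/6378.137 = 0.028817 rad, θ = 266° → φ = 21.23°, λ = 3.14°.
Leg 2: from (21.23°, 3.14°), δ = 4204.8/6378.137 = 0.659252 rad, θ = 242° → φ = 1.04°, λ = -29.60°.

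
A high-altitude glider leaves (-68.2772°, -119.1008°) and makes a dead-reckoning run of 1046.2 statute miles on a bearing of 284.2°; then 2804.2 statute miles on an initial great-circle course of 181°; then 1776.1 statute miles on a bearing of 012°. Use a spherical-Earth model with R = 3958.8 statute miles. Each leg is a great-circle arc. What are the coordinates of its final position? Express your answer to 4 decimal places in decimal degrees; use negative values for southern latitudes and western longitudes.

Apply the spherical direct solution leg by leg, carrying full precision between legs.
Leg 1: from (-68.2772°, -119.1008°), δ = 1046.2/3958.8 = 0.264272 rad, θ = 284.2° → φ = -60.8113°, λ = -150.3819°.
Leg 2: from (-60.8113°, -150.3819°), δ = 2804.2/3958.8 = 0.708346 rad, θ = 181° → φ = -78.5895°, λ = 32.9082°.
Leg 3: from (-78.5895°, 32.9082°), δ = 1776.1/3958.8 = 0.448646 rad, θ = 12° → φ = -53.0624°, λ = 41.5389°.

latitude -53.0624°, longitude 41.5389°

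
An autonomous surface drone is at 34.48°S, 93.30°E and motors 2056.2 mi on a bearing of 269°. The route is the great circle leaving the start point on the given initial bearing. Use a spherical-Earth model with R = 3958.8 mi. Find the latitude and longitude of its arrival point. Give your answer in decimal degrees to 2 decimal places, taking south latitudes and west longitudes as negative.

latitude -29.91°, longitude 58.37°

Central angle δ = d/R = 0.519400 rad.
Start latitude φ₁ = -0.601790 rad; initial bearing θ = 4.694936 rad.
sin φ₂ = sin φ₁ cos δ + cos φ₁ sin δ cos θ = (-0.566119)(0.868117) + (0.824324)(0.496359)(-0.017452) = -0.498598
φ₂ = asin(-0.498598) = -0.521981 rad = -29.91°.
Then Δλ = atan2(-0.409098, 0.585852) = -0.609582 rad, from sin θ sin δ cos φ₁ over cos δ − sin φ₁ sin φ₂.
Hence λ₂ = 93.30° + -34.93° = 58.37°.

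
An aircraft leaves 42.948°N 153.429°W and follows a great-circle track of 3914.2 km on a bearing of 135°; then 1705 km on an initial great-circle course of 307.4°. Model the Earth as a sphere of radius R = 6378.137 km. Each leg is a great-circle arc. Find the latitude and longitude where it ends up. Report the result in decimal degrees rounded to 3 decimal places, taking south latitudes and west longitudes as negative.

Apply the spherical direct solution leg by leg, carrying full precision between legs.
Leg 1: from (42.948°, -153.429°), δ = 3914.2/6378.137 = 0.613690 rad, θ = 135° → φ = 15.007°, λ = -128.494°.
Leg 2: from (15.007°, -128.494°), δ = 1705/6378.137 = 0.267319 rad, θ = 307.4° → φ = 23.873°, λ = -141.760°.

latitude 23.873°, longitude -141.760°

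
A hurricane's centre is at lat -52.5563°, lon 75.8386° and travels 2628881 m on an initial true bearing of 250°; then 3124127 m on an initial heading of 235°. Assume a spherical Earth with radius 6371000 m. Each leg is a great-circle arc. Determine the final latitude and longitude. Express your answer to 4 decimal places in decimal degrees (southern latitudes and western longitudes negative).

Apply the spherical direct solution leg by leg, carrying full precision between legs.
Leg 1: from (-52.5563°, 75.8386°), δ = 2628881/6371000 = 0.412632 rad, θ = 250° → φ = -54.1647°, λ = 35.7731°.
Leg 2: from (-54.1647°, 35.7731°), δ = 3124127/6371000 = 0.490367 rad, θ = 235° → φ = -60.8464°, λ = -16.5909°.

latitude -60.8464°, longitude -16.5909°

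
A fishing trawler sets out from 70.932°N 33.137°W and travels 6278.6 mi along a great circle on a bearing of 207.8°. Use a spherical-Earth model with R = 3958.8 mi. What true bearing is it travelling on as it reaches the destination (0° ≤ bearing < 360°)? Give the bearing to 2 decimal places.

final bearing 189.20°

The arc subtends δ = 6278.6/3958.8 = 1.585986 rad at the centre.
With φ₁ = 70.932° = 1.237997 rad and θ = 207.8° = 3.626794 rad:
Applying the spherical law of cosines for sides, sin φ₂ = sin φ₁ cos δ + cos φ₁ sin δ cos θ = -0.303306, so φ₂ = -17.656°.
Then Δλ = atan2(-0.152346, 0.271475) = -0.511386 rad, from sin θ sin δ cos φ₁ over cos δ − sin φ₁ sin φ₂.
λ₂ = -33.137° + -29.300° = -62.437°.
The forward bearing on arrival equals the back-azimuth from the destination plus 180°.
Back-azimuth from P₂ (-17.66°, -62.44°) to P₁ (70.93°, -33.14°), with Δλ' = λ₁ − λ₂ = 29.30°: atan2( sin Δλ' cos φ₁ , cos φ₂ sin φ₁ − sin φ₂ cos φ₁ cos Δλ' ) = 9.20°.
Final bearing = (9.20° + 180°) mod 360° = 189.20°.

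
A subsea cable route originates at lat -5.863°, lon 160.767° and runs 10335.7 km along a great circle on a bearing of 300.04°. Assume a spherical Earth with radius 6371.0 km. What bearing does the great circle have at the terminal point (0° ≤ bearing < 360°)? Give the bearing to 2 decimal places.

The arc subtends δ = 10335.7/6371 = 1.622304 rad at the centre.
With φ₁ = -5.863° = -0.102329 rad and θ = 300.04° = 5.236686 rad:
sin φ₂ = sin φ₁ cos δ + cos φ₁ sin δ cos θ = (-0.102150)(-0.051485) + (0.994769)(0.998674)(0.500604) = 0.502585
φ₂ = asin(0.502585) = 0.526586 rad = 30.171°.
Then Δλ = atan2(-0.860006, -0.000146) = -1.570966 rad, from sin θ sin δ cos φ₁ over cos δ − sin φ₁ sin φ₂.
λ₂ = λ₁ + Δλ = 70.757°.
The forward bearing on arrival equals the back-azimuth from the destination plus 180°.
Back-azimuth from P₂ (30.17°, 70.76°) to P₁ (-5.86°, 160.77°), with Δλ' = λ₁ − λ₂ = 90.01°: atan2( sin Δλ' cos φ₁ , cos φ₂ sin φ₁ − sin φ₂ cos φ₁ cos Δλ' ) = 95.07°.
Final bearing = (95.07° + 180°) mod 360° = 275.07°.

final bearing 275.07°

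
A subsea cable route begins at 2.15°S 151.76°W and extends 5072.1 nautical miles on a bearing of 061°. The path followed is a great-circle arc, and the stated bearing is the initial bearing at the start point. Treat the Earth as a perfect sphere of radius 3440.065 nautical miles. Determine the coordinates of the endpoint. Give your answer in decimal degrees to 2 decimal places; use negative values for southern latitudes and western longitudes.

Angular distance δ = d/R = 5072.1 / 3440.065 = 1.474420 rad.
With φ₁ = -2.15° = -0.037525 rad and θ = 61° = 1.064651 rad:
sin φ₂ = sin φ₁ cos δ + cos φ₁ sin δ cos θ = (-0.037516)(0.096227) + (0.999296)(0.995359)(0.484810) = 0.478610
φ₂ = asin(0.478610) = 0.499071 rad = 28.59°.
Then Δλ = atan2(0.869948, 0.114183) = 1.440290 rad, from sin θ sin δ cos φ₁ over cos δ − sin φ₁ sin φ₂.
λ₂ = -151.76° + 82.52° = -69.24°.

latitude 28.59°, longitude -69.24°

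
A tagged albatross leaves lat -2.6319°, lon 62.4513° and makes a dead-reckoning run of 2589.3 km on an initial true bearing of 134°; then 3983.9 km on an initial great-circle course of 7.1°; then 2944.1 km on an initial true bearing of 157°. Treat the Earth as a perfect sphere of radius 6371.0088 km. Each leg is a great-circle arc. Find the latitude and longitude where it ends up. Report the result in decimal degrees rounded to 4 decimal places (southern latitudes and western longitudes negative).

latitude -7.3942°, longitude 94.3549°

Apply the spherical direct solution leg by leg, carrying full precision between legs.
Leg 1: from (-2.6319°, 62.4513°), δ = 2589.3/6371.0088 = 0.406419 rad, θ = 134° → φ = -18.4516°, λ = 79.8959°.
Leg 2: from (-18.4516°, 79.8959°), δ = 3983.9/6371.0088 = 0.625317 rad, θ = 7.1° → φ = 17.1210°, λ = 84.2376°.
Leg 3: from (17.1210°, 84.2376°), δ = 2944.1/6371.0088 = 0.462109 rad, θ = 157° → φ = -7.3942°, λ = 94.3549°.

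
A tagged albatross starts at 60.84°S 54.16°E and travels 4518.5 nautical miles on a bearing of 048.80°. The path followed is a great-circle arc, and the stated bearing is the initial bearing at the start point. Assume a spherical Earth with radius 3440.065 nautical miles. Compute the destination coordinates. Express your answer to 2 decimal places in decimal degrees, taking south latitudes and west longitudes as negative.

latitude 5.06°, longitude 101.09°

The arc subtends δ = 4518.5/3440.065 = 1.313493 rad at the centre.
With φ₁ = -60.84° = -1.061858 rad and θ = 48.8° = 0.851721 rad:
Applying the spherical law of cosines for sides, sin φ₂ = sin φ₁ cos δ + cos φ₁ sin δ cos θ = 0.088158, so φ₂ = 5.06°.
For the longitude increment, Δλ = atan2( sin θ sin δ cos φ₁, cos δ − sin φ₁ sin φ₂ ) = atan2(0.354545, 0.331459) = 46.93°.
λ₂ = λ₁ + Δλ = 101.09°.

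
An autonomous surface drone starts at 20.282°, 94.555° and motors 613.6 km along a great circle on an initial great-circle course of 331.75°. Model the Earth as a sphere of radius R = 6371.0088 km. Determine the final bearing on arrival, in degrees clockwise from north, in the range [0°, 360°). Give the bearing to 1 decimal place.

Angular distance δ = d/R = 613.6 / 6371.0088 = 0.096311 rad.
Converting: φ₁ = 0.353988 rad, θ = 5.790130 rad.
Applying the spherical law of cosines for sides, sin φ₂ = sin φ₁ cos δ + cos φ₁ sin δ cos θ = 0.424491, so φ₂ = 25.118°.
For the longitude increment, Δλ = atan2( sin θ sin δ cos φ₁, cos δ − sin φ₁ sin φ₂ ) = atan2(-0.042694, 0.848220) = -2.881°.
Hence λ₂ = 94.555° + -2.881° = 91.674°.
The forward bearing on arrival equals the back-azimuth from the destination plus 180°.
Back-azimuth from P₂ (25.1°, 91.7°) to P₁ (20.3°, 94.6°), with Δλ' = λ₁ − λ₂ = 2.9°: atan2( sin Δλ' cos φ₁ , cos φ₂ sin φ₁ − sin φ₂ cos φ₁ cos Δλ' ) = 150.6°.
Final bearing = (150.6° + 180°) mod 360° = 330.6°.

final bearing 330.6°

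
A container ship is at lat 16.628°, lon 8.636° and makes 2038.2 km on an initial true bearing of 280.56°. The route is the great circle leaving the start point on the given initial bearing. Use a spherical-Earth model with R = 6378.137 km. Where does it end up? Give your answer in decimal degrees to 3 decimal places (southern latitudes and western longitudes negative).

latitude 19.077°, longitude -10.437°

Angular distance δ = d/R = 2038.2 / 6378.137 = 0.319560 rad.
With φ₁ = 16.628° = 0.290213 rad and θ = 280.56° = 4.896696 rad:
sin φ₂ = sin φ₁ cos δ + cos φ₁ sin δ cos θ = (0.286157)(0.949374) + (0.958183)(0.314149)(0.183265) = 0.326835
φ₂ = asin(0.326835) = 0.332952 rad = 19.077°.
Δλ = atan2( sin θ sin δ cos φ₁ , cos δ − sin φ₁ sin φ₂ ) = atan2(-0.295914, 0.855848) = -0.332889 rad = -19.073°.
λ₂ = λ₁ + Δλ = -10.437°.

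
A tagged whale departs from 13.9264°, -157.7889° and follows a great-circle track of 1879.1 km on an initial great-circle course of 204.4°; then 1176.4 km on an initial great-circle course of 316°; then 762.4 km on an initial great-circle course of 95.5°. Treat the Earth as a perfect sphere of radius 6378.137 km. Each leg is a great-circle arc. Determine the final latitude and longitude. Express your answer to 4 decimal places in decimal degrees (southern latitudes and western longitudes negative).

Apply the spherical direct solution leg by leg, carrying full precision between legs.
Leg 1: from (13.9264°, -157.7889°), δ = 1879.1/6378.137 = 0.294616 rad, θ = 204.4° → φ = -1.5104°, λ = -164.6808°.
Leg 2: from (-1.5104°, -164.6808°), δ = 1176.4/6378.137 = 0.184443 rad, θ = 316° → φ = 6.0830°, λ = -172.0418°.
Leg 3: from (6.0830°, -172.0418°), δ = 762.4/6378.137 = 0.119533 rad, θ = 95.5° → φ = 5.3850°, λ = -165.1943°.

latitude 5.3850°, longitude -165.1943°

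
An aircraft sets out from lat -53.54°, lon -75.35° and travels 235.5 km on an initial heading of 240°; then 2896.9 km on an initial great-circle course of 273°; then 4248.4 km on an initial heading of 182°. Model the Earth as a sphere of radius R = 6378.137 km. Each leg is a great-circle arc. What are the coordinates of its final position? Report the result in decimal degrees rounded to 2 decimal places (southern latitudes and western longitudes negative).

latitude -83.97°, longitude -129.43°

Apply the spherical direct solution leg by leg, carrying full precision between legs.
Leg 1: from (-53.54°, -75.35°), δ = 235.5/6378.137 = 0.036923 rad, θ = 240° → φ = -54.56°, λ = -78.51°.
Leg 2: from (-54.56°, -78.51°), δ = 2896.9/6378.137 = 0.454192 rad, θ = 273° → φ = -45.95°, λ = -117.57°.
Leg 3: from (-45.95°, -117.57°), δ = 4248.4/6378.137 = 0.666088 rad, θ = 182° → φ = -83.97°, λ = -129.43°.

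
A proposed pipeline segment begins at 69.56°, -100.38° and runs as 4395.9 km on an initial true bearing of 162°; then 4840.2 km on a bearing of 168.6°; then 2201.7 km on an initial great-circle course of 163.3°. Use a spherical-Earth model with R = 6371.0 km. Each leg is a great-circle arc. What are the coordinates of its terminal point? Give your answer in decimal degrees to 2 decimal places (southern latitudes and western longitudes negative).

Apply the spherical direct solution leg by leg, carrying full precision between legs.
Leg 1: from (69.56°, -100.38°), δ = 4395.9/6371 = 0.689986 rad, θ = 162° → φ = 30.75°, λ = -87.15°.
Leg 2: from (30.75°, -87.15°), δ = 4840.2/6371 = 0.759724 rad, θ = 168.6° → φ = -12.09°, λ = -79.15°.
Leg 3: from (-12.09°, -79.15°), δ = 2201.7/6371 = 0.345582 rad, θ = 163.3° → φ = -30.96°, λ = -72.63°.

latitude -30.96°, longitude -72.63°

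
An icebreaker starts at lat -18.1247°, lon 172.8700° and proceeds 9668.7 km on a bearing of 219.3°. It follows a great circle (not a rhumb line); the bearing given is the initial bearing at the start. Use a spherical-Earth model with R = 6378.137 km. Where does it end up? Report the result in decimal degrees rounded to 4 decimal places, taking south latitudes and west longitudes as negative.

Angular distance δ = d/R = 9668.7 / 6378.137 = 1.515913 rad.
Converting: φ₁ = -0.316336 rad, θ = 3.827507 rad.
Applying the spherical law of cosines for sides, sin φ₂ = sin φ₁ cos δ + cos φ₁ sin δ cos θ = -0.751401, so φ₂ = -48.7119°.
For the longitude increment, Δλ = atan2( sin θ sin δ cos φ₁, cos δ − sin φ₁ sin φ₂ ) = atan2(-0.601047, -0.178895) = -106.5750°.
Hence λ₂ = 172.8700° + -106.5750° = 66.2950°.

latitude -48.7119°, longitude 66.2950°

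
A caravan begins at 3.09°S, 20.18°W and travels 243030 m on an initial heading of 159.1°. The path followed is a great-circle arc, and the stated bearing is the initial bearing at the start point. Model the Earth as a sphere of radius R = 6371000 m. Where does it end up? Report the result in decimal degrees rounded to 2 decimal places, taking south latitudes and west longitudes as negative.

latitude -5.13°, longitude -19.40°

The arc subtends δ = 243030/6371000 = 0.038146 rad at the centre.
Start latitude φ₁ = -0.053931 rad; initial bearing θ = 2.776819 rad.
Applying the spherical law of cosines for sides, sin φ₂ = sin φ₁ cos δ + cos φ₁ sin δ cos θ = -0.089441, so φ₂ = -5.13°.
For the longitude increment, Δλ = atan2( sin θ sin δ cos φ₁, cos δ − sin φ₁ sin φ₂ ) = atan2(0.013585, 0.994451) = 0.78°.
Hence λ₂ = -20.18° + 0.78° = -19.40°.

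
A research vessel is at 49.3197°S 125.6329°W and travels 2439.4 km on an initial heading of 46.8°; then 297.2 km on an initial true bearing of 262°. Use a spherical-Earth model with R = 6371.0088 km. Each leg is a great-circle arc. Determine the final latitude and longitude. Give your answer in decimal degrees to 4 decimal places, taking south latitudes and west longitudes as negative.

latitude -32.7946°, longitude -109.9508°

Apply the spherical direct solution leg by leg, carrying full precision between legs.
Leg 1: from (-49.3197°, -125.6329°), δ = 2439.4/6371.0088 = 0.382891 rad, θ = 46.8° → φ = -32.4618°, λ = -106.8018°.
Leg 2: from (-32.4618°, -106.8018°), δ = 297.2/6371.0088 = 0.046649 rad, θ = 262° → φ = -32.7946°, λ = -109.9508°.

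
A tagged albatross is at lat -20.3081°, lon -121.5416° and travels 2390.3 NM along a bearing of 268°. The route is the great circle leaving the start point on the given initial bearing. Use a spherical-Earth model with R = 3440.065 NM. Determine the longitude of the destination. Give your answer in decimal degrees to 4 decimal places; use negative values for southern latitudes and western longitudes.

δ = 2390.3/3440.065 = 0.694842 rad (39.8115°).
Converting: φ₁ = -0.354443 rad, θ = 4.677482 rad.
Destination latitude: φ₂ = arcsin( sin φ₁ cos δ + cos φ₁ sin δ cos θ ) = arcsin(-0.287558) = -16.7118°.
For the longitude increment, Δλ = atan2( sin θ sin δ cos φ₁, cos δ − sin φ₁ sin φ₂ ) = atan2(-0.600099, 0.668353) = -41.9200°.
λ₂ = -121.5416° + -41.9200° = -163.4616°.

longitude -163.4616°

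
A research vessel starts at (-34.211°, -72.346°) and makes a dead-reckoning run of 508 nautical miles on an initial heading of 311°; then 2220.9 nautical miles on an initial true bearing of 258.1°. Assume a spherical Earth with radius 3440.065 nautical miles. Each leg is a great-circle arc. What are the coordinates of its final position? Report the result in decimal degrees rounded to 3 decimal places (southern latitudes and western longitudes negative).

latitude -29.310°, longitude -122.069°

Apply the spherical direct solution leg by leg, carrying full precision between legs.
Leg 1: from (-34.211°, -72.346°), δ = 508/3440.065 = 0.147672 rad, θ = 311° → φ = -28.444°, λ = -79.601°.
Leg 2: from (-28.444°, -79.601°), δ = 2220.9/3440.065 = 0.645598 rad, θ = 258.1° → φ = -29.310°, λ = -122.069°.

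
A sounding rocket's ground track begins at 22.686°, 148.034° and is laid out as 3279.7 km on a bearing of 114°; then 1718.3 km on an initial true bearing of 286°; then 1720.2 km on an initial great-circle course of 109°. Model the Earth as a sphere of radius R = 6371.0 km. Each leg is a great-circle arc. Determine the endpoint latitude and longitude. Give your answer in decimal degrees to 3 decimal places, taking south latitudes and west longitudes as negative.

Apply the spherical direct solution leg by leg, carrying full precision between legs.
Leg 1: from (22.686°, 148.034°), δ = 3279.7/6371 = 0.514786 rad, θ = 114° → φ = 8.681°, λ = 175.099°.
Leg 2: from (8.681°, 175.099°), δ = 1718.3/6371 = 0.269706 rad, θ = 286° → φ = 12.596°, λ = 159.884°.
Leg 3: from (12.596°, 159.884°), δ = 1720.2/6371 = 0.270005 rad, θ = 109° → φ = 7.205°, λ = 174.610°.

latitude 7.205°, longitude 174.610°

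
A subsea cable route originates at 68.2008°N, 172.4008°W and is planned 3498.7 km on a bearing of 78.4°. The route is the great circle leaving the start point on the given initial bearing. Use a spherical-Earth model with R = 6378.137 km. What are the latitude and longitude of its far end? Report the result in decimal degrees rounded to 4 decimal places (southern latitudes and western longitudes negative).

δ = 3498.7/6378.137 = 0.548546 rad (31.4294°).
Start latitude φ₁ = 1.190329 rad; initial bearing θ = 1.368338 rad.
Applying the spherical law of cosines for sides, sin φ₂ = sin φ₁ cos δ + cos φ₁ sin δ cos θ = 0.831203, so φ₂ = 56.2226°.
Δλ = atan2( sin θ sin δ cos φ₁ , cos δ − sin φ₁ sin φ₂ ) = atan2(0.189687, 0.081519) = 1.164905 rad = 66.7441°.
Hence λ₂ = -172.4008° + 66.7441° = -105.6567°.

latitude 56.2226°, longitude -105.6567°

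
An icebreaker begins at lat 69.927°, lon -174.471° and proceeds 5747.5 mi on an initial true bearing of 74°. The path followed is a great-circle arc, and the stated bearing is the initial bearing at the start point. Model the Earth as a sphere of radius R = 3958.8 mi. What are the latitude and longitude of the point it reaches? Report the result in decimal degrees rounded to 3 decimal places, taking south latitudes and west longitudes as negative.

latitude 11.854°, longitude -71.701°

The arc subtends δ = 5747.5/3958.8 = 1.451829 rad at the centre.
Converting: φ₁ = 1.220456 rad, θ = 1.291544 rad.
sin φ₂ = sin φ₁ cos δ + cos φ₁ sin δ cos θ = (0.939256)(0.118687) + (0.343217)(0.992932)(0.275637) = 0.205412
φ₂ = asin(0.205412) = 0.206885 rad = 11.854°.
Then Δλ = atan2(0.327589, -0.074248) = 1.793679 rad, from sin θ sin δ cos φ₁ over cos δ − sin φ₁ sin φ₂.
λ₂ = λ₁ + Δλ = -71.701°.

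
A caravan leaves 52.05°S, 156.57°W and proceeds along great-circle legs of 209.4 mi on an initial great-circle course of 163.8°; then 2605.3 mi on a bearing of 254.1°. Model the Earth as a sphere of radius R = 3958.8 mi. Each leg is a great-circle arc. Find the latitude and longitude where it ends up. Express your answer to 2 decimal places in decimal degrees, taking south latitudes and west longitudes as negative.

latitude -48.07°, longitude 143.23°

Apply the spherical direct solution leg by leg, carrying full precision between legs.
Leg 1: from (-52.05°, -156.57°), δ = 209.4/3958.8 = 0.052895 rad, θ = 163.8° → φ = -54.95°, λ = -155.10°.
Leg 2: from (-54.95°, -155.10°), δ = 2605.3/3958.8 = 0.658103 rad, θ = 254.1° → φ = -48.07°, λ = 143.23°.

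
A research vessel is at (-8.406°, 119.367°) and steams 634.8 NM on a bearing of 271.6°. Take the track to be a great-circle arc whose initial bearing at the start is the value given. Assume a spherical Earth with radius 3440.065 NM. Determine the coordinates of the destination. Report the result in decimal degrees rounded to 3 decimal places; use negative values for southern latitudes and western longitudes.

latitude -7.969°, longitude 108.694°

The arc subtends δ = 634.8/3440.065 = 0.184531 rad at the centre.
With φ₁ = -8.406° = -0.146712 rad and θ = 271.6° = 4.740314 rad:
sin φ₂ = sin φ₁ cos δ + cos φ₁ sin δ cos θ = (-0.146187)(0.983022) + (0.989257)(0.183486)(0.027922) = -0.138637
φ₂ = asin(-0.138637) = -0.139085 rad = -7.969°.
For the longitude increment, Δλ = atan2( sin θ sin δ cos φ₁, cos δ − sin φ₁ sin φ₂ ) = atan2(-0.181444, 0.962756) = -10.673°.
λ₂ = 119.367° + -10.673° = 108.694°.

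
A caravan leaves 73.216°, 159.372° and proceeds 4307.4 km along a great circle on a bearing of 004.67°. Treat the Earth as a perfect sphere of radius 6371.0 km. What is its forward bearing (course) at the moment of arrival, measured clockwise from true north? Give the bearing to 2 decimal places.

Central angle δ = d/R = 0.676095 rad.
Start latitude φ₁ = 1.277860 rad; initial bearing θ = 0.081507 rad.
Destination latitude: φ₂ = arcsin( sin φ₁ cos δ + cos φ₁ sin δ cos θ ) = arcsin(0.926888) = 67.955°.
Then Δλ = atan2(0.014712, -0.107381) = 3.005437 rad, from sin θ sin δ cos φ₁ over cos δ − sin φ₁ sin φ₂.
λ₂ = 159.372° + 172.199° = 331.571°, normalized to (−180°, 180°] → -28.429°.
The forward bearing on arrival equals the back-azimuth from the destination plus 180°.
Back-azimuth from P₂ (67.95°, -28.43°) to P₁ (73.22°, 159.37°), with Δλ' = λ₁ − λ₂ = 187.80°: atan2( sin Δλ' cos φ₁ , cos φ₂ sin φ₁ − sin φ₂ cos φ₁ cos Δλ' ) = 356.41°.
Final bearing = (356.41° + 180°) mod 360° = 176.41°.

final bearing 176.41°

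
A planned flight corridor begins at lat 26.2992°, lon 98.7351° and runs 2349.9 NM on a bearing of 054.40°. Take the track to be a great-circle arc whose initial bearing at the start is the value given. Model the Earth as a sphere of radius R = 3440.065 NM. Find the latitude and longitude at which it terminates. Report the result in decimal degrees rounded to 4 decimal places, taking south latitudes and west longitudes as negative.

Angular distance δ = d/R = 2349.9 / 3440.065 = 0.683098 rad.
Start latitude φ₁ = 0.459008 rad; initial bearing θ = 0.949459 rad.
Destination latitude: φ₂ = arcsin( sin φ₁ cos δ + cos φ₁ sin δ cos θ ) = arcsin(0.673049) = 42.3028°.
Then Δλ = atan2(0.460105, 0.477421) = 0.766930 rad, from sin θ sin δ cos φ₁ over cos δ − sin φ₁ sin φ₂.
λ₂ = 98.7351° + 43.9419° = 142.6770°.

latitude 42.3028°, longitude 142.6770°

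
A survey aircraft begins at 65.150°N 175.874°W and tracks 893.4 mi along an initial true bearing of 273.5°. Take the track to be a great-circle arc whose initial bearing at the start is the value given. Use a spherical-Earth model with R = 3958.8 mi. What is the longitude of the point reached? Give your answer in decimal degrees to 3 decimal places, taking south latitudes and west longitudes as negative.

longitude 154.776°

Central angle δ = d/R = 0.225674 rad.
Start latitude φ₁ = 1.137082 rad; initial bearing θ = 4.773476 rad.
sin φ₂ = sin φ₁ cos δ + cos φ₁ sin δ cos θ = (0.907411)(0.974643) + (0.420244)(0.223764)(0.061049) = 0.890143
φ₂ = asin(0.890143) = 1.097659 rad = 62.891°.
For the longitude increment, Δλ = atan2( sin θ sin δ cos φ₁, cos δ − sin φ₁ sin φ₂ ) = atan2(-0.093860, 0.166918) = -29.350°.
λ₂ = -175.874° + -29.350° = -205.224°, normalized to (−180°, 180°] → 154.776°.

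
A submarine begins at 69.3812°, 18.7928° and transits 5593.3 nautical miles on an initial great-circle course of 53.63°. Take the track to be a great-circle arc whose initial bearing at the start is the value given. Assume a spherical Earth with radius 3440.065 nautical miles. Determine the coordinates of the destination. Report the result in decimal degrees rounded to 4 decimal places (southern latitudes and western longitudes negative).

latitude 9.0288°, longitude 144.2975°

Angular distance δ = d/R = 5593.3 / 3440.065 = 1.625929 rad.
Start latitude φ₁ = 1.210930 rad; initial bearing θ = 0.936020 rad.
Destination latitude: φ₂ = arcsin( sin φ₁ cos δ + cos φ₁ sin δ cos θ ) = arcsin(0.156931) = 9.0288°.
Δλ = atan2( sin θ sin δ cos φ₁ , cos δ − sin φ₁ sin φ₂ ) = atan2(0.283121, -0.201983) = 2.190471 rad = 125.5047°.
λ₂ = λ₁ + Δλ = 144.2975°.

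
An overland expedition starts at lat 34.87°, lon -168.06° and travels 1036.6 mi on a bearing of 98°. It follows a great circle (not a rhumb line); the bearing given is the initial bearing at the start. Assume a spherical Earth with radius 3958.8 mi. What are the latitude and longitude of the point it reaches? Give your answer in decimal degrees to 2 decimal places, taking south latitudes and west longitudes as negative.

latitude 31.51°, longitude -150.56°

Angular distance δ = d/R = 1036.6 / 3958.8 = 0.261847 rad.
Start latitude φ₁ = 0.608596 rad; initial bearing θ = 1.710423 rad.
sin φ₂ = sin φ₁ cos δ + cos φ₁ sin δ cos θ = (0.571716)(0.965913) + (0.820451)(0.258865)(-0.139173) = 0.522670
φ₂ = asin(0.522670) = 0.549980 rad = 31.51°.
Then Δλ = atan2(0.210319, 0.667094) = 0.305412 rad, from sin θ sin δ cos φ₁ over cos δ − sin φ₁ sin φ₂.
Hence λ₂ = -168.06° + 17.50° = -150.56°.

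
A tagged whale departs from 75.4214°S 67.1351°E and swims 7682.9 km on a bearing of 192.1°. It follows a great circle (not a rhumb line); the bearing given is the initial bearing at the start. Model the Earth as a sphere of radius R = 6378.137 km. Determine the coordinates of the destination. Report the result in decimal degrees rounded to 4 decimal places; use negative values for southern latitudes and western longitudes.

latitude -35.1950°, longitude -99.0079°

Angular distance δ = d/R = 7682.9 / 6378.137 = 1.204568 rad.
Start latitude φ₁ = -1.316352 rad; initial bearing θ = 3.352777 rad.
Destination latitude: φ₂ = arcsin( sin φ₁ cos δ + cos φ₁ sin δ cos θ ) = arcsin(-0.576361) = -35.1950°.
Δλ = atan2( sin θ sin δ cos φ₁ , cos δ − sin φ₁ sin φ₂ ) = atan2(-0.049264, -0.199708) = -2.899743 rad = -166.1430°.
λ₂ = 67.1351° + -166.1430° = -99.0079°.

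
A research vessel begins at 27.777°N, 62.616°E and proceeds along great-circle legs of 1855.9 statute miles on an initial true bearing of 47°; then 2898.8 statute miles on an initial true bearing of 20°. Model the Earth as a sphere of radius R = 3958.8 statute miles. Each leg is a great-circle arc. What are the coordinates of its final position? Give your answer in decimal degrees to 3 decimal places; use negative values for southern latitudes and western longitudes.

latitude 75.378°, longitude 154.646°

Apply the spherical direct solution leg by leg, carrying full precision between legs.
Leg 1: from (27.777°, 62.616°), δ = 1855.9/3958.8 = 0.468804 rad, θ = 47° → φ = 43.502°, λ = 89.717°.
Leg 2: from (43.502°, 89.717°), δ = 2898.8/3958.8 = 0.732242 rad, θ = 20° → φ = 75.378°, λ = 154.646°.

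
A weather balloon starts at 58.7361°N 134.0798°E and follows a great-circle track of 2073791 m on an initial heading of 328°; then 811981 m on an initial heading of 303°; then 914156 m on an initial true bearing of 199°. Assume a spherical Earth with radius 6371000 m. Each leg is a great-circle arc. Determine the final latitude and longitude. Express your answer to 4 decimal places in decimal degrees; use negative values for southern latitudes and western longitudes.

latitude 66.7449°, longitude 70.4271°

Apply the spherical direct solution leg by leg, carrying full precision between legs.
Leg 1: from (58.7361°, 134.0798°), δ = 2073791/6371000 = 0.325505 rad, θ = 328° → φ = 71.9240°, λ = 100.9760°.
Leg 2: from (71.9240°, 100.9760°), δ = 811981/6371000 = 0.127450 rad, θ = 303° → φ = 74.6690°, λ = 77.1987°.
Leg 3: from (74.6690°, 77.1987°), δ = 914156/6371000 = 0.143487 rad, θ = 199° → φ = 66.7449°, λ = 70.4271°.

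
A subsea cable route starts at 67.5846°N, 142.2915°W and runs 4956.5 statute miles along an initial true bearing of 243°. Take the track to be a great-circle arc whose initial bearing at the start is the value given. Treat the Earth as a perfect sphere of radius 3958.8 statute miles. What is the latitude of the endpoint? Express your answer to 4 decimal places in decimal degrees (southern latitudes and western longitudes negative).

Central angle δ = d/R = 1.252021 rad.
With φ₁ = 67.5846° = 1.179574 rad and θ = 243° = 4.241150 rad:
Applying the spherical law of cosines for sides, sin φ₂ = sin φ₁ cos δ + cos φ₁ sin δ cos θ = 0.125331, so φ₂ = 7.1999°.
Then Δλ = atan2(-0.322641, 0.197543) = -1.021404 rad, from sin θ sin δ cos φ₁ over cos δ − sin φ₁ sin φ₂.
λ₂ = -142.2915° + -58.5222° = -200.8137°, normalized to (−180°, 180°] → 159.1863°.

latitude 7.1999°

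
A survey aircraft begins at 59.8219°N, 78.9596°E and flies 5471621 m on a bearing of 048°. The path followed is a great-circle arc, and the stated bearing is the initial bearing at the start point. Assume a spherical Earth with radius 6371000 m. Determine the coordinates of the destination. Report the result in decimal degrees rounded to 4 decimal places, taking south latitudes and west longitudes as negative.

δ = 5471621/6371000 = 0.858832 rad (49.2075°).
With φ₁ = 59.8219° = 1.044089 rad and θ = 48° = 0.837758 rad:
Applying the spherical law of cosines for sides, sin φ₂ = sin φ₁ cos δ + cos φ₁ sin δ cos θ = 0.819431, so φ₂ = 55.0278°.
Δλ = atan2( sin θ sin δ cos φ₁ , cos δ − sin φ₁ sin φ₂ ) = atan2(0.282823, -0.055049) = 1.763033 rad = 101.0143°.
Hence λ₂ = 78.9596° + 101.0143° = 179.9739°.

latitude 55.0278°, longitude 179.9739°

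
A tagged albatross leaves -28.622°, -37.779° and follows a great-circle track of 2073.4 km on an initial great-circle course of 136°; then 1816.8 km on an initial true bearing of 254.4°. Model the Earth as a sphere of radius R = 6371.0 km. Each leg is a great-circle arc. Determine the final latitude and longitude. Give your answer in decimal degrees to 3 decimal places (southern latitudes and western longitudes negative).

latitude -43.346°, longitude -42.545°

Apply the spherical direct solution leg by leg, carrying full precision between legs.
Leg 1: from (-28.622°, -37.779°), δ = 2073.4/6371 = 0.325443 rad, θ = 136° → φ = -40.978°, λ = -20.670°.
Leg 2: from (-40.978°, -20.670°), δ = 1816.8/6371 = 0.285167 rad, θ = 254.4° → φ = -43.346°, λ = -42.545°.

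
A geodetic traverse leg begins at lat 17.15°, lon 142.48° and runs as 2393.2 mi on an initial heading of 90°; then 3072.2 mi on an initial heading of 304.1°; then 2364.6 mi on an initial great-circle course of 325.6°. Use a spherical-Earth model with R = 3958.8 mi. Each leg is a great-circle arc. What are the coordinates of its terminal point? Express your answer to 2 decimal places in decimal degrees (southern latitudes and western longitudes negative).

latitude 57.62°, longitude 97.79°

Apply the spherical direct solution leg by leg, carrying full precision between legs.
Leg 1: from (17.15°, 142.48°), δ = 2393.2/3958.8 = 0.604527 rad, θ = 90° → φ = 14.04°, λ = 178.34°.
Leg 2: from (14.04°, 178.34°), δ = 3072.2/3958.8 = 0.776043 rad, θ = 304.1° → φ = 33.65°, λ = 134.18°.
Leg 3: from (33.65°, 134.18°), δ = 2364.6/3958.8 = 0.597302 rad, θ = 325.6° → φ = 57.62°, λ = 97.79°.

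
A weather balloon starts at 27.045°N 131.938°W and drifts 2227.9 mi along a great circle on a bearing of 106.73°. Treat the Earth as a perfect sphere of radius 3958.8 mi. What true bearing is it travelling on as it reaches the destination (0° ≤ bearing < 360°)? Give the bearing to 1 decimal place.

Central angle δ = d/R = 0.562772 rad.
With φ₁ = 27.045° = 0.472024 rad and θ = 106.73° = 1.862790 rad:
Destination latitude: φ₂ = arcsin( sin φ₁ cos δ + cos φ₁ sin δ cos θ ) = arcsin(0.247778) = 14.346°.
Then Δλ = atan2(0.455077, 0.733117) = 0.555531 rad, from sin θ sin δ cos φ₁ over cos δ − sin φ₁ sin φ₂.
λ₂ = λ₁ + Δλ = -100.108°.
The forward bearing on arrival equals the back-azimuth from the destination plus 180°.
Back-azimuth from P₂ (14.3°, -100.1°) to P₁ (27.0°, -131.9°), with Δλ' = λ₁ − λ₂ = -31.8°: atan2( sin Δλ' cos φ₁ , cos φ₂ sin φ₁ − sin φ₂ cos φ₁ cos Δλ' ) = 298.3°.
Final bearing = (298.3° + 180°) mod 360° = 118.3°.

final bearing 118.3°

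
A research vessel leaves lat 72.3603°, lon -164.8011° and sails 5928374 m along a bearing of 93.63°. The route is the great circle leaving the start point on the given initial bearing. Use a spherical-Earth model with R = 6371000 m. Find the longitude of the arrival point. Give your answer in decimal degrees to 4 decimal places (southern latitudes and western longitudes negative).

longitude -90.7965°

Central angle δ = d/R = 0.930525 rad.
With φ₁ = 72.3603° = 1.262925 rad and θ = 93.63° = 1.634152 rad:
sin φ₂ = sin φ₁ cos δ + cos φ₁ sin δ cos θ = (0.952981)(0.597413) + (0.303030)(0.801934)(-0.063313) = 0.553938
φ₂ = asin(0.553938) = 0.587086 rad = 33.6376°.
Then Δλ = atan2(0.242523, 0.069521) = 1.291624 rad, from sin θ sin δ cos φ₁ over cos δ − sin φ₁ sin φ₂.
λ₂ = λ₁ + Δλ = -90.7965°.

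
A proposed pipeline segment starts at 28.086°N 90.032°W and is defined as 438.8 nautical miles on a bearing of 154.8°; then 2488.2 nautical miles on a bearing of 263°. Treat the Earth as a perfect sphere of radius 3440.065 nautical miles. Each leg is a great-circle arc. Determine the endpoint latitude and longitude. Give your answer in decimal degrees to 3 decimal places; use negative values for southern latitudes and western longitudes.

Apply the spherical direct solution leg by leg, carrying full precision between legs.
Leg 1: from (28.086°, -90.032°), δ = 438.8/3440.065 = 0.127556 rad, θ = 154.8° → φ = 21.434°, λ = -86.696°.
Leg 2: from (21.434°, -86.696°), δ = 2488.2/3440.065 = 0.723300 rad, θ = 263° → φ = 11.470°, λ = -128.788°.

latitude 11.470°, longitude -128.788°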